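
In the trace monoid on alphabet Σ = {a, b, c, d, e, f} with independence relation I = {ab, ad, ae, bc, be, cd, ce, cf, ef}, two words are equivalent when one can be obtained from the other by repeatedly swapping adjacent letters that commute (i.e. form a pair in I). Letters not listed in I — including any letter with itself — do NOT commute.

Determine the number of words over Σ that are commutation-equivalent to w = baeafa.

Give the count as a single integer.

18

0(b) covers ∅
1(a) covers ∅
2(e) covers ∅
3(a) covers 1:a
4(f) covers 0:b, 3:a
5(a) covers 4:f
floor of heap: 0:b, 1:a, 2:e
completions by unplaced set U, small U first (add the entries for U minus each lowest piece of U):
  |U|=1: {2}:1  {5}:1
  |U|=2: {2,5}:2  {4,5}:1
  |U|=3: {0,4,5}:1  {2,4,5}:3  {3,4,5}:1
  |U|=4: {0,2,4,5}:4  {0,3,4,5}:2  {1,3,4,5}:1  {2,3,4,5}:4
  start at 0(b): 5
  start at 1(a): 10
  start at 2(e): 3
sum over floor = 18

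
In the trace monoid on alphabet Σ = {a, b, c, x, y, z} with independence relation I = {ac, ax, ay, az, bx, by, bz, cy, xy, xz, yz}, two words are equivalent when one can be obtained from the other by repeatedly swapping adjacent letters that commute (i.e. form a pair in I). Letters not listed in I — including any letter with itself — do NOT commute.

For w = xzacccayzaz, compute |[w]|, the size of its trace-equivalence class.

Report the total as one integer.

piece 0:x — minimal
piece 1:z — minimal
piece 2:a — minimal
piece 3:c rests on {0:x, 1:z}
piece 4:c rests on {3:c}
piece 5:c rests on {4:c}
piece 6:a rests on {2:a}
piece 7:y — minimal
piece 8:z rests on {5:c}
piece 9:a rests on {6:a}
piece 10:z rests on {8:z}
minimal pieces: {0:x, 1:z, 2:a, 7:y}
ways to finish when only these pieces remain (= sum over removing one remaining piece with nothing left below it):
  1 left: {7}→1  {9}→1  {10}→1
  2 left: {6,9}→1  {7,9}→2  {7,10}→2  {8,10}→1  {9,10}→2
  3 left: {2,6,9}→1  {5,8,10}→1  {6,7,9}→3  {6,9,10}→3  {7,8,10}→3  {7,9,10}→6  {8,9,10}→3
  4 left: {2,6,7,9}→4  {2,6,9,10}→4  {4,5,8,10}→1  {5,7,8,10}→4  {5,8,9,10}→4  {6,7,9,10}→12  {6,8,9,10}→6  {7,8,9,10}→12
  5 left: {2,6,7,9,10}→20  {2,6,8,9,10}→10  {3,4,5,8,10}→1  {4,5,7,8,10}→5  {4,5,8,9,10}→5  {5,6,8,9,10}→10  {5,7,8,9,10}→20  {6,7,8,9,10}→30
  6 left: {0,3,4,5,8,10}→1  {1,3,4,5,8,10}→1  {2,5,6,8,9,10}→20  {2,6,7,8,9,10}→60  {3,4,5,7,8,10}→6  {3,4,5,8,9,10}→6  {4,5,6,8,9,10}→15  {4,5,7,8,9,10}→30  {5,6,7,8,9,10}→60
  7 left: {0,1,3,4,5,8,10}→2  {0,3,4,5,7,8,10}→7  {0,3,4,5,8,9,10}→7  {1,3,4,5,7,8,10}→7  {1,3,4,5,8,9,10}→7  {2,4,5,6,8,9,10}→35  {2,5,6,7,8,9,10}→140  {3,4,5,6,8,9,10}→21  {3,4,5,7,8,9,10}→42  {4,5,6,7,8,9,10}→105
  8 left: {0,1,3,4,5,7,8,10}→16  {0,1,3,4,5,8,9,10}→16  {0,3,4,5,6,8,9,10}→28  {0,3,4,5,7,8,9,10}→56  {1,3,4,5,6,8,9,10}→28  {1,3,4,5,7,8,9,10}→56  {2,3,4,5,6,8,9,10}→56  {2,4,5,6,7,8,9,10}→280  {3,4,5,6,7,8,9,10}→168
  9 left: {0,1,3,4,5,6,8,9,10}→72  {0,1,3,4,5,7,8,9,10}→144  {0,2,3,4,5,6,8,9,10}→84  {0,3,4,5,6,7,8,9,10}→252  {1,2,3,4,5,6,8,9,10}→84  {1,3,4,5,6,7,8,9,10}→252  {2,3,4,5,6,7,8,9,10}→504
  placing 0:x first → 840 extensions
  placing 1:z first → 840 extensions
  placing 2:a first → 720 extensions
  placing 7:y first → 240 extensions
total linear extensions = 2640

2640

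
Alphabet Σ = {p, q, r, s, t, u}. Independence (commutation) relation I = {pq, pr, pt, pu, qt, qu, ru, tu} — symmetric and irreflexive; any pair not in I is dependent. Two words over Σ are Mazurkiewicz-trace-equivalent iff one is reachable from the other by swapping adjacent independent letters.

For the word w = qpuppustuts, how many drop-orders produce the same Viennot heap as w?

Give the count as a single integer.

180

0(q) covers ∅
1(p) covers ∅
2(u) covers ∅
3(p) covers 1:p
4(p) covers 3:p
5(u) covers 2:u
6(s) covers 0:q, 4:p, 5:u
7(t) covers 6:s
8(u) covers 6:s
9(t) covers 7:t
10(s) covers 8:u, 9:t
floor of heap: 0:q, 1:p, 2:u
completions by unplaced set U, small U first (add the entries for U minus each lowest piece of U):
  |U|=1: {10}:1
  |U|=2: {8,10}:1  {9,10}:1
  |U|=3: {7,9,10}:1  {8,9,10}:2
  |U|=4: {7,8,9,10}:3
  |U|=5: {6,7,8,9,10}:3
  |U|=6: {0,6,7,8,9,10}:3  {4,6,7,8,9,10}:3  {5,6,7,8,9,10}:3
  |U|=7: {0,4,6,7,8,9,10}:6  {0,5,6,7,8,9,10}:6  {2,5,6,7,8,9,10}:3  {3,4,6,7,8,9,10}:3  {4,5,6,7,8,9,10}:6
  |U|=8: {0,2,5,6,7,8,9,10}:9  {0,3,4,6,7,8,9,10}:9  {0,4,5,6,7,8,9,10}:18  {1,3,4,6,7,8,9,10}:3  {2,4,5,6,7,8,9,10}:9  {3,4,5,6,7,8,9,10}:9
  |U|=9: {0,1,3,4,6,7,8,9,10}:12  {0,2,4,5,6,7,8,9,10}:36  {0,3,4,5,6,7,8,9,10}:36  {1,3,4,5,6,7,8,9,10}:12  {2,3,4,5,6,7,8,9,10}:18
  start at 0(q): 30
  start at 1(p): 90
  start at 2(u): 60
sum over floor = 180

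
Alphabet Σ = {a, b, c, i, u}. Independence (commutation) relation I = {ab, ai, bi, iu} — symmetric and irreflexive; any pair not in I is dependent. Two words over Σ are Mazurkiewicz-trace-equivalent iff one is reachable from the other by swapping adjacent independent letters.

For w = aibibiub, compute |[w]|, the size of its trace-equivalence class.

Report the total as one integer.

168

drop 0:a onto floor
drop 1:i onto floor
drop 2:b onto floor
drop 3:i onto {1:i}
drop 4:b onto {2:b}
drop 5:i onto {3:i}
drop 6:u onto {0:a, 4:b}
drop 7:b onto {6:u}
ground layer = {0:a, 1:i, 2:b}
drop-orders for the pieces not yet dropped (sum over which currently-grounded one goes next):
  1 to go: {5} 1  {7} 1
  2 to go: {3,5} 1  {5,7} 2  {6,7} 1
  3 to go: {0,6,7} 1  {1,3,5} 1  {3,5,7} 3  {4,6,7} 1  {5,6,7} 3
  4 to go: {0,4,6,7} 2  {0,5,6,7} 4  {1,3,5,7} 4  {2,4,6,7} 1  {3,5,6,7} 6  {4,5,6,7} 4
  5 to go: {0,2,4,6,7} 3  {0,3,5,6,7} 10  {0,4,5,6,7} 10  {1,3,5,6,7} 10  {2,4,5,6,7} 5  {3,4,5,6,7} 10
  6 to go: {0,1,3,5,6,7} 20  {0,2,4,5,6,7} 18  {0,3,4,5,6,7} 30  {1,3,4,5,6,7} 20  {2,3,4,5,6,7} 15
  if 0:a drops first: 35 orders
  if 1:i drops first: 63 orders
  if 2:b drops first: 70 orders
heap linearizations: 168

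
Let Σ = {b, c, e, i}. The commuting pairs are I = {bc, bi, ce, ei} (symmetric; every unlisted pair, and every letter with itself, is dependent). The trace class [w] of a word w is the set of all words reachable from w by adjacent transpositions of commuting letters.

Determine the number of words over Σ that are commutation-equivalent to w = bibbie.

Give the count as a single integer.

15

0(b) covers ∅
1(i) covers ∅
2(b) covers 0:b
3(b) covers 2:b
4(i) covers 1:i
5(e) covers 3:b
floor of heap: 0:b, 1:i
completions by unplaced set U, small U first (add the entries for U minus each lowest piece of U):
  |U|=1: {4}:1  {5}:1
  |U|=2: {1,4}:1  {3,5}:1  {4,5}:2
  |U|=3: {1,4,5}:3  {2,3,5}:1  {3,4,5}:3
  |U|=4: {0,2,3,5}:1  {1,3,4,5}:6  {2,3,4,5}:4
  start at 0(b): 10
  start at 1(i): 5
sum over floor = 15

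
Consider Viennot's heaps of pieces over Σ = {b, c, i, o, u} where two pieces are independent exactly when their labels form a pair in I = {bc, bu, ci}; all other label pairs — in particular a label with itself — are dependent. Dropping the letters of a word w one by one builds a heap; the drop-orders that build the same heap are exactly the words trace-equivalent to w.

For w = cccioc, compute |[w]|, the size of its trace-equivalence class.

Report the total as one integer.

4

#0=c has no predecessor
#1=c depends on [0:c]
#2=c depends on [1:c]
#3=i has no predecessor
#4=o depends on [2:c, 3:i]
#5=c depends on [4:o]
sources: [0:c, 3:i]
N(rest) = Σ N(rest − s) over sources s of rest; N(one piece) = 1:
  size 1 → [5]=1
  size 2 → [4,5]=1
  size 3 → [2,4,5]=1  [3,4,5]=1
  size 4 → [1,2,4,5]=1  [2,3,4,5]=2
  first=0(c) contributes 3
  first=3(i) contributes 1
|[w]| = 4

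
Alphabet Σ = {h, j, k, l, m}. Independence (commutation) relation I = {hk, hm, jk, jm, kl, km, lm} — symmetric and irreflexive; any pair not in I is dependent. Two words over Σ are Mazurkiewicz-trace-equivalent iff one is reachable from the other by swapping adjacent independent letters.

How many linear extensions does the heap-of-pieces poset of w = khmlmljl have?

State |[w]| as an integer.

168

drop 0:k onto floor
drop 1:h onto floor
drop 2:m onto floor
drop 3:l onto {1:h}
drop 4:m onto {2:m}
drop 5:l onto {3:l}
drop 6:j onto {5:l}
drop 7:l onto {6:j}
ground layer = {0:k, 1:h, 2:m}
drop-orders for the pieces not yet dropped (sum over which currently-grounded one goes next):
  1 to go: {0} 1  {4} 1  {7} 1
  2 to go: {0,4} 2  {0,7} 2  {2,4} 1  {4,7} 2  {6,7} 1
  3 to go: {0,2,4} 3  {0,4,7} 6  {0,6,7} 3  {2,4,7} 3  {4,6,7} 3  {5,6,7} 1
  4 to go: {0,2,4,7} 12  {0,4,6,7} 12  {0,5,6,7} 4  {2,4,6,7} 6  {3,5,6,7} 1  {4,5,6,7} 4
  5 to go: {0,2,4,6,7} 30  {0,3,5,6,7} 5  {0,4,5,6,7} 20  {1,3,5,6,7} 1  {2,4,5,6,7} 10  {3,4,5,6,7} 5
  6 to go: {0,1,3,5,6,7} 6  {0,2,4,5,6,7} 60  {0,3,4,5,6,7} 30  {1,3,4,5,6,7} 6  {2,3,4,5,6,7} 15
  if 0:k drops first: 21 orders
  if 1:h drops first: 105 orders
  if 2:m drops first: 42 orders
heap linearizations: 168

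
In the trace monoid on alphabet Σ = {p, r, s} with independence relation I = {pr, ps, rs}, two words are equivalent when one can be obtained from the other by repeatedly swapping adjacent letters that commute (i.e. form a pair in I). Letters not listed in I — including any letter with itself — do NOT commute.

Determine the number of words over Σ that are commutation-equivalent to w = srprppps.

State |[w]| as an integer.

#0=s has no predecessor
#1=r has no predecessor
#2=p has no predecessor
#3=r depends on [1:r]
#4=p depends on [2:p]
#5=p depends on [4:p]
#6=p depends on [5:p]
#7=s depends on [0:s]
sources: [0:s, 1:r, 2:p]
N(rest) = Σ N(rest − s) over sources s of rest; N(one piece) = 1:
  size 1 → [3]=1  [6]=1  [7]=1
  size 2 → [0,7]=1  [1,3]=1  [3,6]=2  [3,7]=2  [5,6]=1  [6,7]=2
  size 3 → [0,3,7]=3  [0,6,7]=3  [1,3,6]=3  [1,3,7]=3  [3,5,6]=3  [3,6,7]=6  [4,5,6]=1  [5,6,7]=3
  size 4 → [0,1,3,7]=6  [0,3,6,7]=12  [0,5,6,7]=6  [1,3,5,6]=6  [1,3,6,7]=12  [2,4,5,6]=1  [3,4,5,6]=4  [3,5,6,7]=12  [4,5,6,7]=4
  size 5 → [0,1,3,6,7]=30  [0,3,5,6,7]=30  [0,4,5,6,7]=10  [1,3,4,5,6]=10  [1,3,5,6,7]=30  [2,3,4,5,6]=5  [2,4,5,6,7]=5  [3,4,5,6,7]=20
  size 6 → [0,1,3,5,6,7]=90  [0,2,4,5,6,7]=15  [0,3,4,5,6,7]=60  [1,2,3,4,5,6]=15  [1,3,4,5,6,7]=60  [2,3,4,5,6,7]=30
  first=0(s) contributes 105
  first=1(r) contributes 105
  first=2(p) contributes 210
|[w]| = 420

420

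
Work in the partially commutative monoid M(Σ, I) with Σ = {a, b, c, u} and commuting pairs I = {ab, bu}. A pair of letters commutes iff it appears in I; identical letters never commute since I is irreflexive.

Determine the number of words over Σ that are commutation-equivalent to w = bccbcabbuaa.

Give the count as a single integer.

0(b) covers ∅
1(c) covers 0:b
2(c) covers 1:c
3(b) covers 2:c
4(c) covers 3:b
5(a) covers 4:c
6(b) covers 4:c
7(b) covers 6:b
8(u) covers 5:a
9(a) covers 8:u
10(a) covers 9:a
floor of heap: 0:b
completions by unplaced set U, small U first (add the entries for U minus each lowest piece of U):
  |U|=1: {7}:1  {10}:1
  |U|=2: {6,7}:1  {7,10}:2  {9,10}:1
  |U|=3: {6,7,10}:3  {7,9,10}:3  {8,9,10}:1
  |U|=4: {5,8,9,10}:1  {6,7,9,10}:6  {7,8,9,10}:4
  |U|=5: {5,7,8,9,10}:5  {6,7,8,9,10}:10
  |U|=6: {5,6,7,8,9,10}:15
  |U|=7: {4,5,6,7,8,9,10}:15
  |U|=8: {3,4,5,6,7,8,9,10}:15
  |U|=9: {2,3,4,5,6,7,8,9,10}:15
  start at 0(b): 15

15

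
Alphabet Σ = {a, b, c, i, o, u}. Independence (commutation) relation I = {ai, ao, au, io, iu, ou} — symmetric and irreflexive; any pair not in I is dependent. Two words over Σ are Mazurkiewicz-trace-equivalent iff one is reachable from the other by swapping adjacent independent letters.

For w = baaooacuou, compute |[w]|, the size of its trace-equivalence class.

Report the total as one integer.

piece 0:b — minimal
piece 1:a rests on {0:b}
piece 2:a rests on {1:a}
piece 3:o rests on {0:b}
piece 4:o rests on {3:o}
piece 5:a rests on {2:a}
piece 6:c rests on {4:o, 5:a}
piece 7:u rests on {6:c}
piece 8:o rests on {6:c}
piece 9:u rests on {7:u}
minimal pieces: {0:b}
ways to finish when only these pieces remain (= sum over removing one remaining piece with nothing left below it):
  1 left: {8}→1  {9}→1
  2 left: {7,9}→1  {8,9}→2
  3 left: {7,8,9}→3
  4 left: {6,7,8,9}→3
  5 left: {4,6,7,8,9}→3  {5,6,7,8,9}→3
  6 left: {2,5,6,7,8,9}→3  {3,4,6,7,8,9}→3  {4,5,6,7,8,9}→6
  7 left: {1,2,5,6,7,8,9}→3  {2,4,5,6,7,8,9}→9  {3,4,5,6,7,8,9}→9
  8 left: {1,2,4,5,6,7,8,9}→12  {2,3,4,5,6,7,8,9}→18
  placing 0:b first → 30 extensions

30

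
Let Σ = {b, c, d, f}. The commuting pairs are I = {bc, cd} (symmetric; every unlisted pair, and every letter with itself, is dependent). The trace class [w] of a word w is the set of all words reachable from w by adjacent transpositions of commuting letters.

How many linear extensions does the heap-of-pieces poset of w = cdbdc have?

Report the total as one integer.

0(c) covers ∅
1(d) covers ∅
2(b) covers 1:d
3(d) covers 2:b
4(c) covers 0:c
floor of heap: 0:c, 1:d
completions by unplaced set U, small U first (add the entries for U minus each lowest piece of U):
  |U|=1: {3}:1  {4}:1
  |U|=2: {0,4}:1  {2,3}:1  {3,4}:2
  |U|=3: {0,3,4}:3  {1,2,3}:1  {2,3,4}:3
  start at 0(c): 4
  start at 1(d): 6
sum over floor = 10

10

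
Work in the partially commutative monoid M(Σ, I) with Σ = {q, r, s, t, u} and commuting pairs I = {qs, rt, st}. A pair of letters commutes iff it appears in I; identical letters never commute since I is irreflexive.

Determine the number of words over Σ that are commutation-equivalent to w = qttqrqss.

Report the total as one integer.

#0=q has no predecessor
#1=t depends on [0:q]
#2=t depends on [1:t]
#3=q depends on [2:t]
#4=r depends on [3:q]
#5=q depends on [4:r]
#6=s depends on [4:r]
#7=s depends on [6:s]
sources: [0:q]
N(rest) = Σ N(rest − s) over sources s of rest; N(one piece) = 1:
  size 1 → [5]=1  [7]=1
  size 2 → [5,7]=2  [6,7]=1
  size 3 → [5,6,7]=3
  size 4 → [4,5,6,7]=3
  size 5 → [3,4,5,6,7]=3
  size 6 → [2,3,4,5,6,7]=3
  first=0(q) contributes 3

3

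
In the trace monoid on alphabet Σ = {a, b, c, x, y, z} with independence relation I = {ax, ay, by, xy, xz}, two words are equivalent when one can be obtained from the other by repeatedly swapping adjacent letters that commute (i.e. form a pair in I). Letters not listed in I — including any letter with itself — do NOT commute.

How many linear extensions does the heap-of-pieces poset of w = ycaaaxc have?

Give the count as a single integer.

#0=y has no predecessor
#1=c depends on [0:y]
#2=a depends on [1:c]
#3=a depends on [2:a]
#4=a depends on [3:a]
#5=x depends on [1:c]
#6=c depends on [4:a, 5:x]
sources: [0:y]
N(rest) = Σ N(rest − s) over sources s of rest; N(one piece) = 1:
  size 1 → [6]=1
  size 2 → [4,6]=1  [5,6]=1
  size 3 → [3,4,6]=1  [4,5,6]=2
  size 4 → [2,3,4,6]=1  [3,4,5,6]=3
  size 5 → [2,3,4,5,6]=4
  first=0(y) contributes 4

4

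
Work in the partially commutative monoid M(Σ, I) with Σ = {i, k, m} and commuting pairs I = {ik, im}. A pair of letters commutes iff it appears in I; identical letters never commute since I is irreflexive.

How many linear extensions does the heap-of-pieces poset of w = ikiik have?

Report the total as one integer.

10

piece 0:i — minimal
piece 1:k — minimal
piece 2:i rests on {0:i}
piece 3:i rests on {2:i}
piece 4:k rests on {1:k}
minimal pieces: {0:i, 1:k}
ways to finish when only these pieces remain (= sum over removing one remaining piece with nothing left below it):
  1 left: {3}→1  {4}→1
  2 left: {1,4}→1  {2,3}→1  {3,4}→2
  3 left: {0,2,3}→1  {1,3,4}→3  {2,3,4}→3
  placing 0:i first → 6 extensions
  placing 1:k first → 4 extensions
total linear extensions = 10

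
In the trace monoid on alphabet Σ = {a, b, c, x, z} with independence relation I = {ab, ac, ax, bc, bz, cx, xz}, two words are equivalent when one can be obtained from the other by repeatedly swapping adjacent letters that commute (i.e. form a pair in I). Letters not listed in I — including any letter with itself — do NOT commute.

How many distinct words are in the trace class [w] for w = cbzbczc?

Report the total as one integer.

drop 0:c onto floor
drop 1:b onto floor
drop 2:z onto {0:c}
drop 3:b onto {1:b}
drop 4:c onto {2:z}
drop 5:z onto {4:c}
drop 6:c onto {5:z}
ground layer = {0:c, 1:b}
drop-orders for the pieces not yet dropped (sum over which currently-grounded one goes next):
  1 to go: {3} 1  {6} 1
  2 to go: {1,3} 1  {3,6} 2  {5,6} 1
  3 to go: {1,3,6} 3  {3,5,6} 3  {4,5,6} 1
  4 to go: {1,3,5,6} 6  {2,4,5,6} 1  {3,4,5,6} 4
  5 to go: {0,2,4,5,6} 1  {1,3,4,5,6} 10  {2,3,4,5,6} 5
  if 0:c drops first: 15 orders
  if 1:b drops first: 6 orders
heap linearizations: 21

21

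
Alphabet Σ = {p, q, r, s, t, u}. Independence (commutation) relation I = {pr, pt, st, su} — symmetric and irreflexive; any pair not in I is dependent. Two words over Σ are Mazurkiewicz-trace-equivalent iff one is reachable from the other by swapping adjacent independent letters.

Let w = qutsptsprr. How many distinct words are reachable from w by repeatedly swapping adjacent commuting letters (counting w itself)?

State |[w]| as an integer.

0(q) covers ∅
1(u) covers 0:q
2(t) covers 1:u
3(s) covers 0:q
4(p) covers 1:u, 3:s
5(t) covers 2:t
6(s) covers 4:p
7(p) covers 6:s
8(r) covers 5:t, 6:s
9(r) covers 8:r
floor of heap: 0:q
completions by unplaced set U, small U first (add the entries for U minus each lowest piece of U):
  |U|=1: {7}:1  {9}:1
  |U|=2: {7,9}:2  {8,9}:1
  |U|=3: {5,8,9}:1  {7,8,9}:3
  |U|=4: {2,5,8,9}:1  {5,7,8,9}:4  {6,7,8,9}:3
  |U|=5: {2,5,7,8,9}:5  {4,6,7,8,9}:3  {5,6,7,8,9}:7
  |U|=6: {2,5,6,7,8,9}:12  {3,4,6,7,8,9}:3  {4,5,6,7,8,9}:10
  |U|=7: {2,4,5,6,7,8,9}:22  {3,4,5,6,7,8,9}:13
  |U|=8: {1,2,4,5,6,7,8,9}:22  {2,3,4,5,6,7,8,9}:35
  start at 0(q): 57

57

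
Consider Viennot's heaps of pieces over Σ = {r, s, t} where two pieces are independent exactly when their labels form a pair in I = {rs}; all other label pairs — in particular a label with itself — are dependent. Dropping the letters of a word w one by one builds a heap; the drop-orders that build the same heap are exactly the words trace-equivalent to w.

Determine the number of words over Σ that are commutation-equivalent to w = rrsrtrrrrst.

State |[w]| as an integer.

20

piece 0:r — minimal
piece 1:r rests on {0:r}
piece 2:s — minimal
piece 3:r rests on {1:r}
piece 4:t rests on {2:s, 3:r}
piece 5:r rests on {4:t}
piece 6:r rests on {5:r}
piece 7:r rests on {6:r}
piece 8:r rests on {7:r}
piece 9:s rests on {4:t}
piece 10:t rests on {8:r, 9:s}
minimal pieces: {0:r, 2:s}
ways to finish when only these pieces remain (= sum over removing one remaining piece with nothing left below it):
  1 left: {10}→1
  2 left: {8,10}→1  {9,10}→1
  3 left: {7,8,10}→1  {8,9,10}→2
  4 left: {6,7,8,10}→1  {7,8,9,10}→3
  5 left: {5,6,7,8,10}→1  {6,7,8,9,10}→4
  6 left: {5,6,7,8,9,10}→5
  7 left: {4,5,6,7,8,9,10}→5
  8 left: {2,4,5,6,7,8,9,10}→5  {3,4,5,6,7,8,9,10}→5
  9 left: {1,3,4,5,6,7,8,9,10}→5  {2,3,4,5,6,7,8,9,10}→10
  placing 0:r first → 15 extensions
  placing 2:s first → 5 extensions
total linear extensions = 20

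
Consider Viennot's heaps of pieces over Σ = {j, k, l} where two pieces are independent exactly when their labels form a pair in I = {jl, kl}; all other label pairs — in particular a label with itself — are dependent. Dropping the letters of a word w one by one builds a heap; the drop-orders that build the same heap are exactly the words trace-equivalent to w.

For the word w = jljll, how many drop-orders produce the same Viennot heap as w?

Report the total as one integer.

10

piece 0:j — minimal
piece 1:l — minimal
piece 2:j rests on {0:j}
piece 3:l rests on {1:l}
piece 4:l rests on {3:l}
minimal pieces: {0:j, 1:l}
ways to finish when only these pieces remain (= sum over removing one remaining piece with nothing left below it):
  1 left: {2}→1  {4}→1
  2 left: {0,2}→1  {2,4}→2  {3,4}→1
  3 left: {0,2,4}→3  {1,3,4}→1  {2,3,4}→3
  placing 0:j first → 4 extensions
  placing 1:l first → 6 extensions
total linear extensions = 10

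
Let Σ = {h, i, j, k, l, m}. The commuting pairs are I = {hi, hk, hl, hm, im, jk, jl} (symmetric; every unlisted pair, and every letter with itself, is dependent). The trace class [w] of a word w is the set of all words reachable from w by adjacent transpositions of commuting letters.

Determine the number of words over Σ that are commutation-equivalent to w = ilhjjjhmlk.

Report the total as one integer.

38

piece 0:i — minimal
piece 1:l rests on {0:i}
piece 2:h — minimal
piece 3:j rests on {0:i, 2:h}
piece 4:j rests on {3:j}
piece 5:j rests on {4:j}
piece 6:h rests on {5:j}
piece 7:m rests on {1:l, 5:j}
piece 8:l rests on {7:m}
piece 9:k rests on {8:l}
minimal pieces: {0:i, 2:h}
ways to finish when only these pieces remain (= sum over removing one remaining piece with nothing left below it):
  1 left: {6}→1  {9}→1
  2 left: {6,9}→2  {8,9}→1
  3 left: {6,8,9}→3  {7,8,9}→1
  4 left: {1,7,8,9}→1  {6,7,8,9}→4
  5 left: {1,6,7,8,9}→5  {5,6,7,8,9}→4
  6 left: {1,5,6,7,8,9}→9  {4,5,6,7,8,9}→4
  7 left: {1,4,5,6,7,8,9}→13  {3,4,5,6,7,8,9}→4
  8 left: {1,3,4,5,6,7,8,9}→17  {2,3,4,5,6,7,8,9}→4
  placing 0:i first → 21 extensions
  placing 2:h first → 17 extensions
total linear extensions = 38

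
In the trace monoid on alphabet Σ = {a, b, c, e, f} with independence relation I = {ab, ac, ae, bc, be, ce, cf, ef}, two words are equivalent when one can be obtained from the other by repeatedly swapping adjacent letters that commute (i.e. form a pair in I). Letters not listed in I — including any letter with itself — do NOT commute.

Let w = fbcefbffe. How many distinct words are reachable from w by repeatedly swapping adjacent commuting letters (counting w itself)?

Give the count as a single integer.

piece 0:f — minimal
piece 1:b rests on {0:f}
piece 2:c — minimal
piece 3:e — minimal
piece 4:f rests on {1:b}
piece 5:b rests on {4:f}
piece 6:f rests on {5:b}
piece 7:f rests on {6:f}
piece 8:e rests on {3:e}
minimal pieces: {0:f, 2:c, 3:e}
ways to finish when only these pieces remain (= sum over removing one remaining piece with nothing left below it):
  1 left: {2}→1  {7}→1  {8}→1
  2 left: {2,7}→2  {2,8}→2  {3,8}→1  {6,7}→1  {7,8}→2
  3 left: {2,3,8}→3  {2,6,7}→3  {2,7,8}→6  {3,7,8}→3  {5,6,7}→1  {6,7,8}→3
  4 left: {2,3,7,8}→12  {2,5,6,7}→4  {2,6,7,8}→12  {3,6,7,8}→6  {4,5,6,7}→1  {5,6,7,8}→4
  5 left: {1,4,5,6,7}→1  {2,3,6,7,8}→30  {2,4,5,6,7}→5  {2,5,6,7,8}→20  {3,5,6,7,8}→10  {4,5,6,7,8}→5
  6 left: {0,1,4,5,6,7}→1  {1,2,4,5,6,7}→6  {1,4,5,6,7,8}→6  {2,3,5,6,7,8}→60  {2,4,5,6,7,8}→30  {3,4,5,6,7,8}→15
  7 left: {0,1,2,4,5,6,7}→7  {0,1,4,5,6,7,8}→7  {1,2,4,5,6,7,8}→42  {1,3,4,5,6,7,8}→21  {2,3,4,5,6,7,8}→105
  placing 0:f first → 168 extensions
  placing 2:c first → 28 extensions
  placing 3:e first → 56 extensions
total linear extensions = 252

252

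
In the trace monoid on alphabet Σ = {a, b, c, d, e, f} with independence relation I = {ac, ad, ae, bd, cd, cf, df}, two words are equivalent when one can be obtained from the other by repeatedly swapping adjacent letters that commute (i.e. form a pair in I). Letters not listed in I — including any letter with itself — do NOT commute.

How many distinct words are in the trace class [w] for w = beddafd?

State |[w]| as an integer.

drop 0:b onto floor
drop 1:e onto {0:b}
drop 2:d onto {1:e}
drop 3:d onto {2:d}
drop 4:a onto {0:b}
drop 5:f onto {1:e, 4:a}
drop 6:d onto {3:d}
ground layer = {0:b}
drop-orders for the pieces not yet dropped (sum over which currently-grounded one goes next):
  1 to go: {5} 1  {6} 1
  2 to go: {3,6} 1  {4,5} 1  {5,6} 2
  3 to go: {2,3,6} 1  {3,5,6} 3  {4,5,6} 3
  4 to go: {2,3,5,6} 4  {3,4,5,6} 6
  5 to go: {1,2,3,5,6} 4  {2,3,4,5,6} 10
  if 0:b drops first: 14 orders

14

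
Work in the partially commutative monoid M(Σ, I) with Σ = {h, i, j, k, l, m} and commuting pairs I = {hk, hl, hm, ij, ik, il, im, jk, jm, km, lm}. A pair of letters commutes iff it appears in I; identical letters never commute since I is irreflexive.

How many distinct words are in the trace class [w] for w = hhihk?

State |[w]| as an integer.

5

0(h) covers ∅
1(h) covers 0:h
2(i) covers 1:h
3(h) covers 2:i
4(k) covers ∅
floor of heap: 0:h, 4:k
completions by unplaced set U, small U first (add the entries for U minus each lowest piece of U):
  |U|=1: {3}:1  {4}:1
  |U|=2: {2,3}:1  {3,4}:2
  |U|=3: {1,2,3}:1  {2,3,4}:3
  start at 0(h): 4
  start at 4(k): 1
sum over floor = 5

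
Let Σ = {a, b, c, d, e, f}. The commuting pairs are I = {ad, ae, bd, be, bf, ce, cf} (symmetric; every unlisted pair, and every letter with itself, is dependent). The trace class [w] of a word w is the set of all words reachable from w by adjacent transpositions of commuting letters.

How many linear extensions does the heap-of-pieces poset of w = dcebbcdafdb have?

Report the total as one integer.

40

piece 0:d — minimal
piece 1:c rests on {0:d}
piece 2:e rests on {0:d}
piece 3:b rests on {1:c}
piece 4:b rests on {3:b}
piece 5:c rests on {4:b}
piece 6:d rests on {2:e, 5:c}
piece 7:a rests on {5:c}
piece 8:f rests on {6:d, 7:a}
piece 9:d rests on {8:f}
piece 10:b rests on {7:a}
minimal pieces: {0:d}
ways to finish when only these pieces remain (= sum over removing one remaining piece with nothing left below it):
  1 left: {9}→1  {10}→1
  2 left: {8,9}→1  {9,10}→2
  3 left: {6,8,9}→1  {8,9,10}→3
  4 left: {2,6,8,9}→1  {6,8,9,10}→4  {7,8,9,10}→3
  5 left: {2,6,8,9,10}→5  {6,7,8,9,10}→7
  6 left: {2,6,7,8,9,10}→12  {5,6,7,8,9,10}→7
  7 left: {2,5,6,7,8,9,10}→19  {4,5,6,7,8,9,10}→7
  8 left: {2,4,5,6,7,8,9,10}→26  {3,4,5,6,7,8,9,10}→7
  9 left: {1,3,4,5,6,7,8,9,10}→7  {2,3,4,5,6,7,8,9,10}→33
  placing 0:d first → 40 extensions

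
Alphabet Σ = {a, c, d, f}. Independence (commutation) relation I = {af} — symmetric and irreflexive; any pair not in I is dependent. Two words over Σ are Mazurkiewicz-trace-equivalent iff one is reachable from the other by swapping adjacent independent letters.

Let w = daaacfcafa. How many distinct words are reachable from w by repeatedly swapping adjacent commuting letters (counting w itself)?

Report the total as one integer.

3

#0=d has no predecessor
#1=a depends on [0:d]
#2=a depends on [1:a]
#3=a depends on [2:a]
#4=c depends on [3:a]
#5=f depends on [4:c]
#6=c depends on [5:f]
#7=a depends on [6:c]
#8=f depends on [6:c]
#9=a depends on [7:a]
sources: [0:d]
N(rest) = Σ N(rest − s) over sources s of rest; N(one piece) = 1:
  size 1 → [8]=1  [9]=1
  size 2 → [7,9]=1  [8,9]=2
  size 3 → [7,8,9]=3
  size 4 → [6,7,8,9]=3
  size 5 → [5,6,7,8,9]=3
  size 6 → [4,5,6,7,8,9]=3
  size 7 → [3,4,5,6,7,8,9]=3
  size 8 → [2,3,4,5,6,7,8,9]=3
  first=0(d) contributes 3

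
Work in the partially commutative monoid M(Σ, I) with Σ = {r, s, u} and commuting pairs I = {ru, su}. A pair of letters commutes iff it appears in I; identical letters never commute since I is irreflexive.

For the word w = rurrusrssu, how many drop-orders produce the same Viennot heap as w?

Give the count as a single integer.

0(r) covers ∅
1(u) covers ∅
2(r) covers 0:r
3(r) covers 2:r
4(u) covers 1:u
5(s) covers 3:r
6(r) covers 5:s
7(s) covers 6:r
8(s) covers 7:s
9(u) covers 4:u
floor of heap: 0:r, 1:u
completions by unplaced set U, small U first (add the entries for U minus each lowest piece of U):
  |U|=1: {8}:1  {9}:1
  |U|=2: {4,9}:1  {7,8}:1  {8,9}:2
  |U|=3: {1,4,9}:1  {4,8,9}:3  {6,7,8}:1  {7,8,9}:3
  |U|=4: {1,4,8,9}:4  {4,7,8,9}:6  {5,6,7,8}:1  {6,7,8,9}:4
  |U|=5: {1,4,7,8,9}:10  {3,5,6,7,8}:1  {4,6,7,8,9}:10  {5,6,7,8,9}:5
  |U|=6: {1,4,6,7,8,9}:20  {2,3,5,6,7,8}:1  {3,5,6,7,8,9}:6  {4,5,6,7,8,9}:15
  |U|=7: {0,2,3,5,6,7,8}:1  {1,4,5,6,7,8,9}:35  {2,3,5,6,7,8,9}:7  {3,4,5,6,7,8,9}:21
  |U|=8: {0,2,3,5,6,7,8,9}:8  {1,3,4,5,6,7,8,9}:56  {2,3,4,5,6,7,8,9}:28
  start at 0(r): 84
  start at 1(u): 36
sum over floor = 120

120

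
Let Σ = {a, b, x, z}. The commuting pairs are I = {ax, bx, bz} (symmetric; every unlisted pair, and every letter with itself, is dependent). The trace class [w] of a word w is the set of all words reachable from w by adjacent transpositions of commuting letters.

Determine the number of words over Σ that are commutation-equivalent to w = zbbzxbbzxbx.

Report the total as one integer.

462

piece 0:z — minimal
piece 1:b — minimal
piece 2:b rests on {1:b}
piece 3:z rests on {0:z}
piece 4:x rests on {3:z}
piece 5:b rests on {2:b}
piece 6:b rests on {5:b}
piece 7:z rests on {4:x}
piece 8:x rests on {7:z}
piece 9:b rests on {6:b}
piece 10:x rests on {8:x}
minimal pieces: {0:z, 1:b}
ways to finish when only these pieces remain (= sum over removing one remaining piece with nothing left below it):
  1 left: {9}→1  {10}→1
  2 left: {6,9}→1  {8,10}→1  {9,10}→2
  3 left: {5,6,9}→1  {6,9,10}→3  {7,8,10}→1  {8,9,10}→3
  4 left: {2,5,6,9}→1  {4,7,8,10}→1  {5,6,9,10}→4  {6,8,9,10}→6  {7,8,9,10}→4
  5 left: {1,2,5,6,9}→1  {2,5,6,9,10}→5  {3,4,7,8,10}→1  {4,7,8,9,10}→5  {5,6,8,9,10}→10  {6,7,8,9,10}→10
  6 left: {0,3,4,7,8,10}→1  {1,2,5,6,9,10}→6  {2,5,6,8,9,10}→15  {3,4,7,8,9,10}→6  {4,6,7,8,9,10}→15  {5,6,7,8,9,10}→20
  7 left: {0,3,4,7,8,9,10}→7  {1,2,5,6,8,9,10}→21  {2,5,6,7,8,9,10}→35  {3,4,6,7,8,9,10}→21  {4,5,6,7,8,9,10}→35
  8 left: {0,3,4,6,7,8,9,10}→28  {1,2,5,6,7,8,9,10}→56  {2,4,5,6,7,8,9,10}→70  {3,4,5,6,7,8,9,10}→56
  9 left: {0,3,4,5,6,7,8,9,10}→84  {1,2,4,5,6,7,8,9,10}→126  {2,3,4,5,6,7,8,9,10}→126
  placing 0:z first → 252 extensions
  placing 1:b first → 210 extensions
total linear extensions = 462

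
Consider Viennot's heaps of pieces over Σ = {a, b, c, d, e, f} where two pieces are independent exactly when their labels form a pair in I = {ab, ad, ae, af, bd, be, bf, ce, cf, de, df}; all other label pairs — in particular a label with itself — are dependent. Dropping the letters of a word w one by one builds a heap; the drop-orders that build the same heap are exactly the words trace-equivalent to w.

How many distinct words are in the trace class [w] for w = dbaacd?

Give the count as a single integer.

12

0(d) covers ∅
1(b) covers ∅
2(a) covers ∅
3(a) covers 2:a
4(c) covers 0:d, 1:b, 3:a
5(d) covers 4:c
floor of heap: 0:d, 1:b, 2:a
completions by unplaced set U, small U first (add the entries for U minus each lowest piece of U):
  |U|=1: {5}:1
  |U|=2: {4,5}:1
  |U|=3: {0,4,5}:1  {1,4,5}:1  {3,4,5}:1
  |U|=4: {0,1,4,5}:2  {0,3,4,5}:2  {1,3,4,5}:2  {2,3,4,5}:1
  start at 0(d): 3
  start at 1(b): 3
  start at 2(a): 6
sum over floor = 12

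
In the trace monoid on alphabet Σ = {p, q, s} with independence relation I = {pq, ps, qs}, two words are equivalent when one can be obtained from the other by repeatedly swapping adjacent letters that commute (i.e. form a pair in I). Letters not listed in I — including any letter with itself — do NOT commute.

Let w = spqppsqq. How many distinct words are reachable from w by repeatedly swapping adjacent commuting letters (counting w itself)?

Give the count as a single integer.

560

drop 0:s onto floor
drop 1:p onto floor
drop 2:q onto floor
drop 3:p onto {1:p}
drop 4:p onto {3:p}
drop 5:s onto {0:s}
drop 6:q onto {2:q}
drop 7:q onto {6:q}
ground layer = {0:s, 1:p, 2:q}
drop-orders for the pieces not yet dropped (sum over which currently-grounded one goes next):
  1 to go: {4} 1  {5} 1  {7} 1
  2 to go: {0,5} 1  {3,4} 1  {4,5} 2  {4,7} 2  {5,7} 2  {6,7} 1
  3 to go: {0,4,5} 3  {0,5,7} 3  {1,3,4} 1  {2,6,7} 1  {3,4,5} 3  {3,4,7} 3  {4,5,7} 6  {4,6,7} 3  {5,6,7} 3
  4 to go: {0,3,4,5} 6  {0,4,5,7} 12  {0,5,6,7} 6  {1,3,4,5} 4  {1,3,4,7} 4  {2,4,6,7} 4  {2,5,6,7} 4  {3,4,5,7} 12  {3,4,6,7} 6  {4,5,6,7} 12
  5 to go: {0,1,3,4,5} 10  {0,2,5,6,7} 10  {0,3,4,5,7} 30  {0,4,5,6,7} 30  {1,3,4,5,7} 20  {1,3,4,6,7} 10  {2,3,4,6,7} 10  {2,4,5,6,7} 20  {3,4,5,6,7} 30
  6 to go: {0,1,3,4,5,7} 60  {0,2,4,5,6,7} 60  {0,3,4,5,6,7} 90  {1,2,3,4,6,7} 20  {1,3,4,5,6,7} 60  {2,3,4,5,6,7} 60
  if 0:s drops first: 140 orders
  if 1:p drops first: 210 orders
  if 2:q drops first: 210 orders
heap linearizations: 560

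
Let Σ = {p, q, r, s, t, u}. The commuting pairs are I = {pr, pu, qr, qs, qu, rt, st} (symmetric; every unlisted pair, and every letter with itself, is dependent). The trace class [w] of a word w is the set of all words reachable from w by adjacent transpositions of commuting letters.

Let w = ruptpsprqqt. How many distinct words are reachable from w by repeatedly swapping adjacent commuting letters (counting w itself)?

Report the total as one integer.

15

drop 0:r onto floor
drop 1:u onto {0:r}
drop 2:p onto floor
drop 3:t onto {1:u, 2:p}
drop 4:p onto {3:t}
drop 5:s onto {4:p}
drop 6:p onto {5:s}
drop 7:r onto {5:s}
drop 8:q onto {6:p}
drop 9:q onto {8:q}
drop 10:t onto {9:q}
ground layer = {0:r, 2:p}
drop-orders for the pieces not yet dropped (sum over which currently-grounded one goes next):
  1 to go: {7} 1  {10} 1
  2 to go: {7,10} 2  {9,10} 1
  3 to go: {7,9,10} 3  {8,9,10} 1
  4 to go: {6,8,9,10} 1  {7,8,9,10} 4
  5 to go: {6,7,8,9,10} 5
  6 to go: {5,6,7,8,9,10} 5
  7 to go: {4,5,6,7,8,9,10} 5
  8 to go: {3,4,5,6,7,8,9,10} 5
  9 to go: {1,3,4,5,6,7,8,9,10} 5  {2,3,4,5,6,7,8,9,10} 5
  if 0:r drops first: 10 orders
  if 2:p drops first: 5 orders
heap linearizations: 15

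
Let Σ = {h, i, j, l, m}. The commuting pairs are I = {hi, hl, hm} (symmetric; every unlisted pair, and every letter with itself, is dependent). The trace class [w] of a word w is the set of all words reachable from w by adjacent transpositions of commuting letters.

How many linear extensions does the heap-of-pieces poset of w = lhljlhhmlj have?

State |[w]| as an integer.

#0=l has no predecessor
#1=h has no predecessor
#2=l depends on [0:l]
#3=j depends on [1:h, 2:l]
#4=l depends on [3:j]
#5=h depends on [3:j]
#6=h depends on [5:h]
#7=m depends on [4:l]
#8=l depends on [7:m]
#9=j depends on [6:h, 8:l]
sources: [0:l, 1:h]
N(rest) = Σ N(rest − s) over sources s of rest; N(one piece) = 1:
  size 1 → [9]=1
  size 2 → [6,9]=1  [8,9]=1
  size 3 → [5,6,9]=1  [6,8,9]=2  [7,8,9]=1
  size 4 → [4,7,8,9]=1  [5,6,8,9]=3  [6,7,8,9]=3
  size 5 → [4,6,7,8,9]=4  [5,6,7,8,9]=6
  size 6 → [4,5,6,7,8,9]=10
  size 7 → [3,4,5,6,7,8,9]=10
  size 8 → [1,3,4,5,6,7,8,9]=10  [2,3,4,5,6,7,8,9]=10
  first=0(l) contributes 20
  first=1(h) contributes 10
|[w]| = 30

30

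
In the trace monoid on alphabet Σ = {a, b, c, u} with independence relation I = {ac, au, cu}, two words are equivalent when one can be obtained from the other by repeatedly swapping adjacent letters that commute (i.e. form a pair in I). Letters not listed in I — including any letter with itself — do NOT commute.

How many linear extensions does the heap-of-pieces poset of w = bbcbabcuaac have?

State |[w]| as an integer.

#0=b has no predecessor
#1=b depends on [0:b]
#2=c depends on [1:b]
#3=b depends on [2:c]
#4=a depends on [3:b]
#5=b depends on [4:a]
#6=c depends on [5:b]
#7=u depends on [5:b]
#8=a depends on [5:b]
#9=a depends on [8:a]
#10=c depends on [6:c]
sources: [0:b]
N(rest) = Σ N(rest − s) over sources s of rest; N(one piece) = 1:
  size 1 → [7]=1  [9]=1  [10]=1
  size 2 → [6,10]=1  [7,9]=2  [7,10]=2  [8,9]=1  [9,10]=2
  size 3 → [6,7,10]=3  [6,9,10]=3  [7,8,9]=3  [7,9,10]=6  [8,9,10]=3
  size 4 → [6,7,9,10]=12  [6,8,9,10]=6  [7,8,9,10]=12
  size 5 → [6,7,8,9,10]=30
  size 6 → [5,6,7,8,9,10]=30
  size 7 → [4,5,6,7,8,9,10]=30
  size 8 → [3,4,5,6,7,8,9,10]=30
  size 9 → [2,3,4,5,6,7,8,9,10]=30
  first=0(b) contributes 30

30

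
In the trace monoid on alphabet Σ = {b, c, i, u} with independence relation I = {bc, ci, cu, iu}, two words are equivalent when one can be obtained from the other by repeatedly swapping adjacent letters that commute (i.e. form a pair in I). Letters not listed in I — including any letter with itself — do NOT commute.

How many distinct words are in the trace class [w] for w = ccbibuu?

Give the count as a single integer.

21

piece 0:c — minimal
piece 1:c rests on {0:c}
piece 2:b — minimal
piece 3:i rests on {2:b}
piece 4:b rests on {3:i}
piece 5:u rests on {4:b}
piece 6:u rests on {5:u}
minimal pieces: {0:c, 2:b}
ways to finish when only these pieces remain (= sum over removing one remaining piece with nothing left below it):
  1 left: {1}→1  {6}→1
  2 left: {0,1}→1  {1,6}→2  {5,6}→1
  3 left: {0,1,6}→3  {1,5,6}→3  {4,5,6}→1
  4 left: {0,1,5,6}→6  {1,4,5,6}→4  {3,4,5,6}→1
  5 left: {0,1,4,5,6}→10  {1,3,4,5,6}→5  {2,3,4,5,6}→1
  placing 0:c first → 6 extensions
  placing 2:b first → 15 extensions
total linear extensions = 21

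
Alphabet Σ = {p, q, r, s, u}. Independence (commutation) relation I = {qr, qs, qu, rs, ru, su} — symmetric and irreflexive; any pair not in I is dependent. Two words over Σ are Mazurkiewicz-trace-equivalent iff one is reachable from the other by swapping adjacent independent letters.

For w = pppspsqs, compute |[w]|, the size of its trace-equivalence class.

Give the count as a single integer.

3

0(p) covers ∅
1(p) covers 0:p
2(p) covers 1:p
3(s) covers 2:p
4(p) covers 3:s
5(s) covers 4:p
6(q) covers 4:p
7(s) covers 5:s
floor of heap: 0:p
completions by unplaced set U, small U first (add the entries for U minus each lowest piece of U):
  |U|=1: {6}:1  {7}:1
  |U|=2: {5,7}:1  {6,7}:2
  |U|=3: {5,6,7}:3
  |U|=4: {4,5,6,7}:3
  |U|=5: {3,4,5,6,7}:3
  |U|=6: {2,3,4,5,6,7}:3
  start at 0(p): 3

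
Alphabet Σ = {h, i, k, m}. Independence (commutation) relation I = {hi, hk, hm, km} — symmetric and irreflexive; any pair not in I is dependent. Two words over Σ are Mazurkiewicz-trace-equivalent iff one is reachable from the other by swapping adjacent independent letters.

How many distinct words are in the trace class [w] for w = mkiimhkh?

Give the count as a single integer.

piece 0:m — minimal
piece 1:k — minimal
piece 2:i rests on {0:m, 1:k}
piece 3:i rests on {2:i}
piece 4:m rests on {3:i}
piece 5:h — minimal
piece 6:k rests on {3:i}
piece 7:h rests on {5:h}
minimal pieces: {0:m, 1:k, 5:h}
ways to finish when only these pieces remain (= sum over removing one remaining piece with nothing left below it):
  1 left: {4}→1  {6}→1  {7}→1
  2 left: {4,6}→2  {4,7}→2  {5,7}→1  {6,7}→2
  3 left: {3,4,6}→2  {4,5,7}→3  {4,6,7}→6  {5,6,7}→3
  4 left: {2,3,4,6}→2  {3,4,6,7}→8  {4,5,6,7}→12
  5 left: {0,2,3,4,6}→2  {1,2,3,4,6}→2  {2,3,4,6,7}→10  {3,4,5,6,7}→20
  6 left: {0,1,2,3,4,6}→4  {0,2,3,4,6,7}→12  {1,2,3,4,6,7}→12  {2,3,4,5,6,7}→30
  placing 0:m first → 42 extensions
  placing 1:k first → 42 extensions
  placing 5:h first → 28 extensions
total linear extensions = 112

112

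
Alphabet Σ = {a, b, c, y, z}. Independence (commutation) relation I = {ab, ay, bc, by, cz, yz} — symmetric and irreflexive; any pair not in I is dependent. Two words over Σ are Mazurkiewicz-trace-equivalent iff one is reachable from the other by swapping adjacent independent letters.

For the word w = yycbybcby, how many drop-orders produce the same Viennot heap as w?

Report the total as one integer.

84

piece 0:y — minimal
piece 1:y rests on {0:y}
piece 2:c rests on {1:y}
piece 3:b — minimal
piece 4:y rests on {2:c}
piece 5:b rests on {3:b}
piece 6:c rests on {4:y}
piece 7:b rests on {5:b}
piece 8:y rests on {6:c}
minimal pieces: {0:y, 3:b}
ways to finish when only these pieces remain (= sum over removing one remaining piece with nothing left below it):
  1 left: {7}→1  {8}→1
  2 left: {5,7}→1  {6,8}→1  {7,8}→2
  3 left: {3,5,7}→1  {4,6,8}→1  {5,7,8}→3  {6,7,8}→3
  4 left: {2,4,6,8}→1  {3,5,7,8}→4  {4,6,7,8}→4  {5,6,7,8}→6
  5 left: {1,2,4,6,8}→1  {2,4,6,7,8}→5  {3,5,6,7,8}→10  {4,5,6,7,8}→10
  6 left: {0,1,2,4,6,8}→1  {1,2,4,6,7,8}→6  {2,4,5,6,7,8}→15  {3,4,5,6,7,8}→20
  7 left: {0,1,2,4,6,7,8}→7  {1,2,4,5,6,7,8}→21  {2,3,4,5,6,7,8}→35
  placing 0:y first → 56 extensions
  placing 3:b first → 28 extensions
total linear extensions = 84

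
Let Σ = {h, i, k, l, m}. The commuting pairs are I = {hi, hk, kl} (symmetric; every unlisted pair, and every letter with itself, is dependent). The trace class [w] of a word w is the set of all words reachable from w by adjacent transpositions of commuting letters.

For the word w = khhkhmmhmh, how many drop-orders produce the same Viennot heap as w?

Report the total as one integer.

10

0(k) covers ∅
1(h) covers ∅
2(h) covers 1:h
3(k) covers 0:k
4(h) covers 2:h
5(m) covers 3:k, 4:h
6(m) covers 5:m
7(h) covers 6:m
8(m) covers 7:h
9(h) covers 8:m
floor of heap: 0:k, 1:h
completions by unplaced set U, small U first (add the entries for U minus each lowest piece of U):
  |U|=1: {9}:1
  |U|=2: {8,9}:1
  |U|=3: {7,8,9}:1
  |U|=4: {6,7,8,9}:1
  |U|=5: {5,6,7,8,9}:1
  |U|=6: {3,5,6,7,8,9}:1  {4,5,6,7,8,9}:1
  |U|=7: {0,3,5,6,7,8,9}:1  {2,4,5,6,7,8,9}:1  {3,4,5,6,7,8,9}:2
  |U|=8: {0,3,4,5,6,7,8,9}:3  {1,2,4,5,6,7,8,9}:1  {2,3,4,5,6,7,8,9}:3
  start at 0(k): 4
  start at 1(h): 6
sum over floor = 10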